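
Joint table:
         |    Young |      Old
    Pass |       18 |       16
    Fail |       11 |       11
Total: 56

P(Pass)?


P(Pass) = (18+16)/56 = 34/56 = 17/28

P(Pass) = 17/28 ≈ 60.71%


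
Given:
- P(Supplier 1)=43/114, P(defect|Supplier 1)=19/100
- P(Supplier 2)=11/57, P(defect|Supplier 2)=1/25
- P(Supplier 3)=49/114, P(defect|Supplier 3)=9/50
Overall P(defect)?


P(B) = Σ P(B|Aᵢ)×P(Aᵢ)
  19/100×43/114 = 43/600
  1/25×11/57 = 11/1425
  9/50×49/114 = 147/1900
Sum = 1787/11400

P(defect) = 1787/11400 ≈ 15.68%


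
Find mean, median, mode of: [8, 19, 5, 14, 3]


Sorted: [3, 5, 8, 14, 19]
Mean = 49/5
Median = 8
Freq: {8: 1, 19: 1, 5: 1, 14: 1, 3: 1}
Mode: No mode

Mean=49/5, Median=8, Mode=No mode


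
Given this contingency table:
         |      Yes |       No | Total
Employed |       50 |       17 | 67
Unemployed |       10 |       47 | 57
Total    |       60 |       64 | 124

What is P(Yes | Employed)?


P(Yes | Employed) = 50/(50+17) = 50/67

P(Yes|Employed) = 50/67 ≈ 74.63%


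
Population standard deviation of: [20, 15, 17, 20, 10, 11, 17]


Mean = 110/7
  (20-110/7)²=900/49
  (15-110/7)²=25/49
  (17-110/7)²=81/49
  (20-110/7)²=900/49
  (10-110/7)²=1600/49
  (11-110/7)²=1089/49
  (17-110/7)²=81/49
Σ(x-μ)² = 668/7
σ² = (668/7)/7 = 668/49

σ = √(668/49) ≈ 3.6922


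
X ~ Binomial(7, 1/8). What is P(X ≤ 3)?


P(X ≤ 3) = Σ P(X=i) for i=0..3
P(X=0) = 823543/2097152
P(X=1) = 823543/2097152
P(X=2) = 352947/2097152
P(X=3) = 84035/2097152
Sum = 521017/524288

P(X ≤ 3) = 521017/524288 ≈ 99.38%


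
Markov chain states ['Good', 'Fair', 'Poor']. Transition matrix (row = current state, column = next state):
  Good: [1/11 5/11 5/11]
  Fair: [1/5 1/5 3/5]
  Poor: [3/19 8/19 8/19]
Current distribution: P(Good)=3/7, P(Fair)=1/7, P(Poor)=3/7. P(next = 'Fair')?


P(next=Fair) = Σᵢ P(now=i)×P(i→Fair)
= 3/7×5/11 + 1/7×1/5 + 3/7×8/19
= 15/77 + 1/35 + 24/133 = 422/1045

P = 422/1045 ≈ 0.4038


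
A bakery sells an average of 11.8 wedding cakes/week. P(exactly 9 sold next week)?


Poisson(λ=11.8): P(X=9) = e^(-λ)×λ^k/k!
= e^(-11.8) × 11.8^9 / 9!
≈ 7.504557915e-06 × 4435453859.15 / 362880 ≈ 0.091728

P(X=9) ≈ 0.091728 ≈ 9.17%


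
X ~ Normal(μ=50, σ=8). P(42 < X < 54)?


z₁=(42-50)/8=-1.0, z₂=(54-50)/8=0.5
P = Φ(0.5) - Φ(-1.0) = 0.691462 - 0.158655 = 0.532807 ≈ 0.5328

P(42 < X < 54) ≈ 0.5328


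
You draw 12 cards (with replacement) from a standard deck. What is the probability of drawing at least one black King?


P(not a black King) = 50/52 = 25/26
P(none in 12 draws) = (25/26)^12 = 59604644775390625/95428956661682176
P(≥1 black King) = 1 - 59604644775390625/95428956661682176 = 35824311886291551/95428956661682176

P = 35824311886291551/95428956661682176 ≈ 37.54%


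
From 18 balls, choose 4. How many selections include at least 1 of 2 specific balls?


Complement: C(18,4) - C(16,4) = 3060 - 1820 = 1240

1240


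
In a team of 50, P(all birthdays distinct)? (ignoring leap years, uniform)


P(all different) = Π(365-i)/365 for i=0..49
= (365/365)×(364/365)×...×(316/365)
= 0.029626

P ≈ 0.0296 ≈ 2.96%


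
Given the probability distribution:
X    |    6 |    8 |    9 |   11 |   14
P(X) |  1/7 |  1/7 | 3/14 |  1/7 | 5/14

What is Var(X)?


E[X] = 21/2
E[X²] = 1665/14
Var(X) = E[X²] - (E[X])² = 1665/14 - 441/4 = 243/28

Var(X) = 243/28 ≈ 8.6786


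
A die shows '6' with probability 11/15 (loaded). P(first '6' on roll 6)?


Geometric: P(X=6) = (1-p)^(k-1)×p = (4/15)^5×11/15 = 11264/11390625

P(X=6) = 11264/11390625 ≈ 0.10%


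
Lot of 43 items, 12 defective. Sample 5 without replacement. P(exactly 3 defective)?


Hypergeometric: C(12,3)×C(31,2)/C(43,5)
= 220×465/962598 = 17050/160433

P(X=3) = 17050/160433 ≈ 10.63%


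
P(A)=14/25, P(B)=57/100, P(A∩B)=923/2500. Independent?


P(A)×P(B) = 399/1250
P(A∩B) = 923/2500
Not equal → NOT independent

No, not independent


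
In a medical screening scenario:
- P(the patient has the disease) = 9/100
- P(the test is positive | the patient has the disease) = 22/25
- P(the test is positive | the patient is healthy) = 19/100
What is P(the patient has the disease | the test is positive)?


Using Bayes' theorem:
P(A|B) = P(B|A)·P(A) / P(B)

P(the test is positive) = 22/25 × 9/100 + 19/100 × 91/100
= 99/1250 + 1729/10000 = 2521/10000

P(the patient has the disease|the test is positive) = (99/1250) / (2521/10000) = 792/2521

P(the patient has the disease|the test is positive) = 792/2521 ≈ 31.42%


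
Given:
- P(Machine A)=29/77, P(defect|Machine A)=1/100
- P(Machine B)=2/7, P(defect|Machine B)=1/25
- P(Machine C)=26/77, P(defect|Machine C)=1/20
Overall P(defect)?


P(B) = Σ P(B|Aᵢ)×P(Aᵢ)
  1/100×29/77 = 29/7700
  1/25×2/7 = 2/175
  1/20×26/77 = 13/770
Sum = 247/7700

P(defect) = 247/7700 ≈ 3.21%


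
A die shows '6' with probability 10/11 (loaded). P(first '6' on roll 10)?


Geometric: P(X=10) = (1-p)^(k-1)×p = (1/11)^9×10/11 = 10/25937424601

P(X=10) = 10/25937424601 ≈ 0.00%


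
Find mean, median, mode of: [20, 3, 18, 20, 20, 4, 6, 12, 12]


Sorted: [3, 4, 6, 12, 12, 18, 20, 20, 20]
Mean = 115/9
Median = 12
Freq: {20: 3, 3: 1, 18: 1, 4: 1, 6: 1, 12: 2}
Mode: [20]

Mean=115/9, Median=12, Mode=20


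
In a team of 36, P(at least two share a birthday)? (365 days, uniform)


P(all different) = Π(365-i)/365 for i=0..35
= 0.167818
P(match) = 1 - 0.167818 = 0.832182

P ≈ 0.8322 ≈ 83.22%


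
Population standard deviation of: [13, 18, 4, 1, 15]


Mean = 51/5
  (13-51/5)²=196/25
  (18-51/5)²=1521/25
  (4-51/5)²=961/25
  (1-51/5)²=2116/25
  (15-51/5)²=576/25
Σ(x-μ)² = 1074/5
σ² = (1074/5)/5 = 1074/25

σ = √(1074/25) ≈ 6.5544


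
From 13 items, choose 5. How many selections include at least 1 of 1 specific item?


Complement: C(13,5) - C(12,5) = 1287 - 792 = 495

495


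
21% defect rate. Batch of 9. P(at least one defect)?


P(all good) = (79/100)^9 = 119851595982618319/1000000000000000000
P(≥1 defect) = 880148404017381681/1000000000000000000

P = 880148404017381681/1000000000000000000 ≈ 88.01%


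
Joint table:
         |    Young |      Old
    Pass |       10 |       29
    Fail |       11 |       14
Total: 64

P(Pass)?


P(Pass) = (10+29)/64 = 39/64

P(Pass) = 39/64 ≈ 60.94%


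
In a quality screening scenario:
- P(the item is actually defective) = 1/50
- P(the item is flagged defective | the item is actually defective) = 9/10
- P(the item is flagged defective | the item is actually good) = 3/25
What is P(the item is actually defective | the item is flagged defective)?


Using Bayes' theorem:
P(A|B) = P(B|A)·P(A) / P(B)

P(the item is flagged defective) = 9/10 × 1/50 + 3/25 × 49/50
= 9/500 + 147/1250 = 339/2500

P(the item is actually defective|the item is flagged defective) = (9/500) / (339/2500) = 15/113

P(the item is actually defective|the item is flagged defective) = 15/113 ≈ 13.27%


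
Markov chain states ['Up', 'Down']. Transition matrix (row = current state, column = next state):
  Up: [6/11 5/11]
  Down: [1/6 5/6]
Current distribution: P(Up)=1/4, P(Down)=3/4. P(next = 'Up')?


P(next=Up) = Σᵢ P(now=i)×P(i→Up)
= 1/4×6/11 + 3/4×1/6
= 3/22 + 1/8 = 23/88

P = 23/88 ≈ 0.2614


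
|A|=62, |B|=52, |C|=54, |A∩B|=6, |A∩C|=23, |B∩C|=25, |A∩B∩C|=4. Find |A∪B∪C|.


|A∪B∪C| = 62+52+54-6-23-25+4 = 118

|A∪B∪C| = 118


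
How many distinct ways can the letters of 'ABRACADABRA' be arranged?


Letters: 11, freq: {'A': 5, 'B': 2, 'R': 2, 'C': 1, 'D': 1}
11!/(5!×2!×2!×1!×1!) = 39916800/480 = 83160

83160


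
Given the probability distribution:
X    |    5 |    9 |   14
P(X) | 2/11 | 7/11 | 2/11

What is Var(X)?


E[X] = 101/11
E[X²] = 1009/11
Var(X) = E[X²] - (E[X])² = 1009/11 - 10201/121 = 898/121

Var(X) = 898/121 ≈ 7.4215


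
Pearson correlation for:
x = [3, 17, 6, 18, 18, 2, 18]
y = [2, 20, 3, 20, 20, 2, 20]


n=7, Σx=82, Σy=87, Σxy=1448, Σx²=1310, Σy²=1617
r = (7×1448 - 82×87)/√((7×1310 - 82²)(7×1617 - 87²))
= 3002/√(2446×3750) = 3002/√9172500 ≈ 3002/3028.6135 ≈ 0.9912

r ≈ 0.9912


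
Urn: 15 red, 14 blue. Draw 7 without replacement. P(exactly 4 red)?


Hypergeometric: C(15,4)×C(14,3)/C(29,7)
= 1365×364/1560780 = 637/2001

P(X=4) = 637/2001 ≈ 31.83%


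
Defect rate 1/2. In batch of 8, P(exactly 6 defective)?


Binomial: P(X=6) = C(8,6)×p^6×(1-p)^2
= 28 × 1/64 × 1/4 = 7/64

P(X=6) = 7/64 ≈ 10.94%


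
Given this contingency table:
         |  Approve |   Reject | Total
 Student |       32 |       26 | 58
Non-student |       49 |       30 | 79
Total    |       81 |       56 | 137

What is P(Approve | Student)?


P(Approve | Student) = 32/(32+26) = 32/58 = 16/29

P(Approve|Student) = 16/29 ≈ 55.17%


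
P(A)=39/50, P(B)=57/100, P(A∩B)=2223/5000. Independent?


P(A)×P(B) = 2223/5000
P(A∩B) = 2223/5000
Equal ✓ → Independent

Yes, independent


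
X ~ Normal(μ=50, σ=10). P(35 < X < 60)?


z₁=(35-50)/10=-1.5, z₂=(60-50)/10=1.0
P = Φ(1.0) - Φ(-1.5) = 0.841345 - 0.066807 = 0.774538 ≈ 0.7745

P(35 < X < 60) ≈ 0.7745


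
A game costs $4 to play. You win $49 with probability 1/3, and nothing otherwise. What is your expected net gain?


E[gain] = (49-4)×1/3 + (-4)×2/3
= 15 - 8/3 = 37/3

Expected net gain = $37/3 ≈ $12.33


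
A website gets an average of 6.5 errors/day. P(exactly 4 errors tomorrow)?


Poisson(λ=6.5): P(X=4) = e^(-λ)×λ^k/k!
= e^(-6.5) × 6.5^4 / 4!
≈ 0.001503439193 × 1785.0625 / 24 ≈ 0.111822

P(X=4) ≈ 0.111822 ≈ 11.18%


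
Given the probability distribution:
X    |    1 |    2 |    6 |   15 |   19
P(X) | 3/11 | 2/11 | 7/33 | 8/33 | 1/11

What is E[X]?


E[X] = Σ x·P(X=x)
= (1)×(3/11) + (2)×(2/11) + (6)×(7/33) + (15)×(8/33) + (19)×(1/11)
= 80/11

E[X] = 80/11


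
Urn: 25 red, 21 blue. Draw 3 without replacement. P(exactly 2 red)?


Hypergeometric: C(25,2)×C(21,1)/C(46,3)
= 300×21/15180 = 105/253

P(X=2) = 105/253 ≈ 41.50%


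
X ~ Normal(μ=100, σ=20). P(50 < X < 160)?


z₁=(50-100)/20=-2.5, z₂=(160-100)/20=3.0
P = Φ(3.0) - Φ(-2.5) = 0.998650 - 0.006210 = 0.992440 ≈ 0.9924

P(50 < X < 160) ≈ 0.9924


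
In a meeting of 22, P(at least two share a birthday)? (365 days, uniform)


P(all different) = Π(365-i)/365 for i=0..21
= 0.524305
P(match) = 1 - 0.524305 = 0.475695

P ≈ 0.4757 ≈ 47.57%


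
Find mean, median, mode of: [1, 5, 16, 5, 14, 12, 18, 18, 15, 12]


Sorted: [1, 5, 5, 12, 12, 14, 15, 16, 18, 18]
Mean = 116/10 = 58/5
Median = 13
Freq: {1: 1, 5: 2, 16: 1, 14: 1, 12: 2, 18: 2, 15: 1}
Mode: [5, 12, 18]

Mean=58/5, Median=13, Mode=[5, 12, 18]


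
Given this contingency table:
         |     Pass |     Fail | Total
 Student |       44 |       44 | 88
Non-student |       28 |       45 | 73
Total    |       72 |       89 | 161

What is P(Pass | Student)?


P(Pass | Student) = 44/(44+44) = 44/88 = 1/2

P(Pass|Student) = 1/2 ≈ 50.00%


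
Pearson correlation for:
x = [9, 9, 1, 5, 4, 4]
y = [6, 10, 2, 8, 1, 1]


n=6, Σx=32, Σy=28, Σxy=194, Σx²=220, Σy²=206
r = (6×194 - 32×28)/√((6×220 - 32²)(6×206 - 28²))
= 268/√(296×452) = 268/√133792 ≈ 268/365.7759 ≈ 0.7327

r ≈ 0.7327


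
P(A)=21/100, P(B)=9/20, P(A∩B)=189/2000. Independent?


P(A)×P(B) = 189/2000
P(A∩B) = 189/2000
Equal ✓ → Independent

Yes, independent


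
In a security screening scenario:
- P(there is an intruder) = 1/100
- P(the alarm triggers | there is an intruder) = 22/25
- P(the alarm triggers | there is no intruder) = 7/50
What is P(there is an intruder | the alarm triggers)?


Using Bayes' theorem:
P(A|B) = P(B|A)·P(A) / P(B)

P(the alarm triggers) = 22/25 × 1/100 + 7/50 × 99/100
= 11/1250 + 693/5000 = 737/5000

P(there is an intruder|the alarm triggers) = (11/1250) / (737/5000) = 4/67

P(there is an intruder|the alarm triggers) = 4/67 ≈ 5.97%


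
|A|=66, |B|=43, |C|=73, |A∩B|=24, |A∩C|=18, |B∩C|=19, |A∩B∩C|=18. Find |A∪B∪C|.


|A∪B∪C| = 66+43+73-24-18-19+18 = 139

|A∪B∪C| = 139


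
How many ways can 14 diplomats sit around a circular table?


Circular arrangements of 14 distinct objects: fix one position to break rotational symmetry.
(n-1)! = 13! = 6227020800

6227020800


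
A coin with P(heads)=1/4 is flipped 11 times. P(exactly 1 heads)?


Binomial: P(X=1) = C(11,1)×p^1×(1-p)^10
= 11 × 1/4 × 59049/1048576 = 649539/4194304

P(X=1) = 649539/4194304 ≈ 15.49%


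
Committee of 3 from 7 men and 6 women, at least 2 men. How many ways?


Count by #men:
  2M,1W: C(7,2)×C(6,1)=126
  3M,0W: C(7,3)×C(6,0)=35
Total = 161

161


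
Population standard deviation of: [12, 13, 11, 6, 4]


Mean = 46/5
  (12-46/5)²=196/25
  (13-46/5)²=361/25
  (11-46/5)²=81/25
  (6-46/5)²=256/25
  (4-46/5)²=676/25
Σ(x-μ)² = 314/5
σ² = (314/5)/5 = 314/25

σ = √(314/25) ≈ 3.5440


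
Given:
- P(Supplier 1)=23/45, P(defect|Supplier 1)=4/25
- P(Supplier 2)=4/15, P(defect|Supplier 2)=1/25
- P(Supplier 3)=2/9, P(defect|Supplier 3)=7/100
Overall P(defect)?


P(B) = Σ P(B|Aᵢ)×P(Aᵢ)
  4/25×23/45 = 92/1125
  1/25×4/15 = 4/375
  7/100×2/9 = 7/450
Sum = 27/250

P(defect) = 27/250 ≈ 10.80%


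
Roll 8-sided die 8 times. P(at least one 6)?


P(no 6)^8 = (7/8)^8 = 5764801/16777216
P(≥1) = 1 - 5764801/16777216 = 11012415/16777216

P = 11012415/16777216 ≈ 65.64%


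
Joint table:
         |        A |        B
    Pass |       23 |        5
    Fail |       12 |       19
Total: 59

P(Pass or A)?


P(Pass∨A) = P(Pass) + P(A) - P(Pass∧A)
= (28 + 35 - 23)/59 = 40/59

P = 40/59 ≈ 67.80%


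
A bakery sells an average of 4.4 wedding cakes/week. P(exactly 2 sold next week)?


Poisson(λ=4.4): P(X=2) = e^(-λ)×λ^k/k!
= e^(-4.4) × 4.4^2 / 2!
≈ 0.0122773399 × 19.36 / 2 ≈ 0.118845

P(X=2) ≈ 0.118845 ≈ 11.88%


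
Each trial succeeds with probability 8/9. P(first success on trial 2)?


Geometric: P(X=2) = (1-p)^(k-1)×p = (1/9)^1×8/9 = 8/81

P(X=2) = 8/81 ≈ 9.88%


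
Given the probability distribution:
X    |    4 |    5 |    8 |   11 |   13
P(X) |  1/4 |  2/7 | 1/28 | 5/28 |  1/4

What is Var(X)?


E[X] = 111/14
E[X²] = 541/7
Var(X) = E[X²] - (E[X])² = 541/7 - 12321/196 = 2827/196

Var(X) = 2827/196 ≈ 14.4235


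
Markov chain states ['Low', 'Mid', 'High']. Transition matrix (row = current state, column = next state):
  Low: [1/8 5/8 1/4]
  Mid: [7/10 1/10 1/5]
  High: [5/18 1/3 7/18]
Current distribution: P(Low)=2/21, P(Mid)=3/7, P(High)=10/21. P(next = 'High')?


P(next=High) = Σᵢ P(now=i)×P(i→High)
= 2/21×1/4 + 3/7×1/5 + 10/21×7/18
= 1/42 + 3/35 + 5/27 = 557/1890

P = 557/1890 ≈ 0.2947


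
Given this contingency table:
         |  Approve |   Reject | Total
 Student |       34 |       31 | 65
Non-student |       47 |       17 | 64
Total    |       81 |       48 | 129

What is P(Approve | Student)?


P(Approve | Student) = 34/(34+31) = 34/65

P(Approve|Student) = 34/65 ≈ 52.31%


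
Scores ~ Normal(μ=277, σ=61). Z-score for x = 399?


z = (x - μ)/σ = (399 - 277)/61 = 2.0

z = 2.0


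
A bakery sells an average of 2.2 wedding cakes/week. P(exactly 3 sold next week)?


Poisson(λ=2.2): P(X=3) = e^(-λ)×λ^k/k!
= e^(-2.2) × 2.2^3 / 3!
≈ 0.1108031584 × 10.648 / 6 ≈ 0.196639

P(X=3) ≈ 0.196639 ≈ 19.66%


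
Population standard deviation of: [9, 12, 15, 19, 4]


Mean = 59/5
  (9-59/5)²=196/25
  (12-59/5)²=1/25
  (15-59/5)²=256/25
  (19-59/5)²=1296/25
  (4-59/5)²=1521/25
Σ(x-μ)² = 654/5
σ² = (654/5)/5 = 654/25

σ = √(654/25) ≈ 5.1147


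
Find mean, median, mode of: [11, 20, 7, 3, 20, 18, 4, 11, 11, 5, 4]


Sorted: [3, 4, 4, 5, 7, 11, 11, 11, 18, 20, 20]
Mean = 114/11
Median = 11
Freq: {11: 3, 20: 2, 7: 1, 3: 1, 18: 1, 4: 2, 5: 1}
Mode: [11]

Mean=114/11, Median=11, Mode=11


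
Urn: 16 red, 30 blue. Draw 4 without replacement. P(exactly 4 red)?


Hypergeometric: C(16,4)×C(30,0)/C(46,4)
= 1820×1/163185 = 364/32637

P(X=4) = 364/32637 ≈ 1.12%


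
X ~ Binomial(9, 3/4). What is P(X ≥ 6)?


P(X ≥ 6) = Σ P(X=i) for i=6..9
P(X=6) = 15309/65536
P(X=7) = 19683/65536
P(X=8) = 59049/262144
P(X=9) = 19683/262144
Sum = 54675/65536

P(X ≥ 6) = 54675/65536 ≈ 83.43%


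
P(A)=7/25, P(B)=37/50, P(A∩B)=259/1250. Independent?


P(A)×P(B) = 259/1250
P(A∩B) = 259/1250
Equal ✓ → Independent

Yes, independent


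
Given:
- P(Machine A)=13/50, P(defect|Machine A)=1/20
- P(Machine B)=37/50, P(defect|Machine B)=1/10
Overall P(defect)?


P(B) = Σ P(B|Aᵢ)×P(Aᵢ)
  1/20×13/50 = 13/1000
  1/10×37/50 = 37/500
Sum = 87/1000

P(defect) = 87/1000 ≈ 8.70%


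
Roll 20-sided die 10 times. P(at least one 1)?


P(no 1)^10 = (19/20)^10 = 6131066257801/10240000000000
P(≥1) = 1 - 6131066257801/10240000000000 = 4108933742199/10240000000000

P = 4108933742199/10240000000000 ≈ 40.13%


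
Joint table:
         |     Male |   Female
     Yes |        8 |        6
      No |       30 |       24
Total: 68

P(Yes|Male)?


P(Yes|Male) = 8/(8+30) = 8/38 = 4/19

P = 4/19 ≈ 21.05%


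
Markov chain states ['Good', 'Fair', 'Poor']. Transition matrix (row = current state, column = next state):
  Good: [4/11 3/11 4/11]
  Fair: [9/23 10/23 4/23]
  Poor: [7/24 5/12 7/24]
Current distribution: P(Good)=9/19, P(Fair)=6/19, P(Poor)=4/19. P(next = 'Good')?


P(next=Good) = Σᵢ P(now=i)×P(i→Good)
= 9/19×4/11 + 6/19×9/23 + 4/19×7/24
= 36/209 + 54/437 + 7/114 = 10303/28842

P = 10303/28842 ≈ 0.3572


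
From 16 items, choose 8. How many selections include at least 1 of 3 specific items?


Complement: C(16,8) - C(13,8) = 12870 - 1287 = 11583

11583


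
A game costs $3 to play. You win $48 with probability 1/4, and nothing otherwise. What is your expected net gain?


E[gain] = (48-3)×1/4 + (-3)×3/4
= 45/4 - 9/4 = 9

Expected net gain = $9 ≈ $9.00


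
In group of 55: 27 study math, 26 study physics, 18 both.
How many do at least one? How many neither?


|A∪B| = 27+26-18 = 35
Neither = 55-35 = 20

At least one: 35; Neither: 20


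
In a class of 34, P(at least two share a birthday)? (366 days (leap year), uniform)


P(all different) = Π(366-i)/366 for i=0..33
= 0.205601
P(match) = 1 - 0.205601 = 0.794399

P ≈ 0.7944 ≈ 79.44%


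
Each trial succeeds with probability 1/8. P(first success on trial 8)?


Geometric: P(X=8) = (1-p)^(k-1)×p = (7/8)^7×1/8 = 823543/16777216

P(X=8) = 823543/16777216 ≈ 4.91%


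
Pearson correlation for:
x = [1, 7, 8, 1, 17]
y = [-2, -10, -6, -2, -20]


n=5, Σx=34, Σy=-40, Σxy=-462, Σx²=404, Σy²=544
r = (5×(-462) - 34×(-40))/√((5×404 - 34²)(5×544 - (-40)²))
= -950/√(864×1120) = -950/√967680 ≈ -950/983.7073 ≈ -0.9657

r ≈ -0.9657


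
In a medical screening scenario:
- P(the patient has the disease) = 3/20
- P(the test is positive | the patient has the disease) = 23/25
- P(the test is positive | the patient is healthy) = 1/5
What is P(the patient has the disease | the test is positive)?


Using Bayes' theorem:
P(A|B) = P(B|A)·P(A) / P(B)

P(the test is positive) = 23/25 × 3/20 + 1/5 × 17/20
= 69/500 + 17/100 = 77/250

P(the patient has the disease|the test is positive) = (69/500) / (77/250) = 69/154

P(the patient has the disease|the test is positive) = 69/154 ≈ 44.81%


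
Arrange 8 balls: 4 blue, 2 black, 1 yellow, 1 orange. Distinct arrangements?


8!/(4!×2!×1!×1!) = 840

840


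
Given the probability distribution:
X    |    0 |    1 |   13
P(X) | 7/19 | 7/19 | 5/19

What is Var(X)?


E[X] = 72/19
E[X²] = 852/19
Var(X) = E[X²] - (E[X])² = 852/19 - 5184/361 = 11004/361

Var(X) = 11004/361 ≈ 30.4820


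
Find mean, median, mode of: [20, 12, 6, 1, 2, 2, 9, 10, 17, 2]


Sorted: [1, 2, 2, 2, 6, 9, 10, 12, 17, 20]
Mean = 81/10
Median = 15/2
Freq: {20: 1, 12: 1, 6: 1, 1: 1, 2: 3, 9: 1, 10: 1, 17: 1}
Mode: [2]

Mean=81/10, Median=15/2, Mode=2


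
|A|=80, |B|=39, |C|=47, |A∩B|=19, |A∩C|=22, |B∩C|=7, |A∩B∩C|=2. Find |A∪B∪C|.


|A∪B∪C| = 80+39+47-19-22-7+2 = 120

|A∪B∪C| = 120


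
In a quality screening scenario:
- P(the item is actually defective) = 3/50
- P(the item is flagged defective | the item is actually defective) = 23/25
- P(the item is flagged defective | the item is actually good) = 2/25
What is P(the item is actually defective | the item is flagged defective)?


Using Bayes' theorem:
P(A|B) = P(B|A)·P(A) / P(B)

P(the item is flagged defective) = 23/25 × 3/50 + 2/25 × 47/50
= 69/1250 + 47/625 = 163/1250

P(the item is actually defective|the item is flagged defective) = (69/1250) / (163/1250) = 69/163

P(the item is actually defective|the item is flagged defective) = 69/163 ≈ 42.33%


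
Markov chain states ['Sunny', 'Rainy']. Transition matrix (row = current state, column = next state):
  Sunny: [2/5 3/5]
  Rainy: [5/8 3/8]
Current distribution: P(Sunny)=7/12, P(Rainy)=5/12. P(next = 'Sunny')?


P(next=Sunny) = Σᵢ P(now=i)×P(i→Sunny)
= 7/12×2/5 + 5/12×5/8
= 7/30 + 25/96 = 79/160

P = 79/160 ≈ 0.4938


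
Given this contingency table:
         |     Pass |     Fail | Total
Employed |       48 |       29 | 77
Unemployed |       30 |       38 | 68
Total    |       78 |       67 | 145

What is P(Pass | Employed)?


P(Pass | Employed) = 48/(48+29) = 48/77

P(Pass|Employed) = 48/77 ≈ 62.34%


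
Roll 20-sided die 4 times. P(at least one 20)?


P(no 20)^4 = (19/20)^4 = 130321/160000
P(≥1) = 1 - 130321/160000 = 29679/160000

P = 29679/160000 ≈ 18.55%


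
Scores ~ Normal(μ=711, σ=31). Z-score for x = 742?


z = (x - μ)/σ = (742 - 711)/31 = 1.0

z = 1.0


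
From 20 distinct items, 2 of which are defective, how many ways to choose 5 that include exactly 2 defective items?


Choose 2 of the 2 defective items and 3 of the other 18 items:
C(2,2)×C(18,3) = 1×816 = 816

816


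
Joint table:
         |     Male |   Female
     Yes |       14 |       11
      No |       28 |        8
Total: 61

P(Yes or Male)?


P(Yes∨Male) = P(Yes) + P(Male) - P(Yes∧Male)
= (25 + 42 - 14)/61 = 53/61

P = 53/61 ≈ 86.89%


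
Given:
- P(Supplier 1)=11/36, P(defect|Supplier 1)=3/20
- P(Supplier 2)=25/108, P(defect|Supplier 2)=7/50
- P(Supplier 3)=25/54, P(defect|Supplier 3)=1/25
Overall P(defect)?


P(B) = Σ P(B|Aᵢ)×P(Aᵢ)
  3/20×11/36 = 11/240
  7/50×25/108 = 7/216
  1/25×25/54 = 1/54
Sum = 209/2160

P(defect) = 209/2160 ≈ 9.68%


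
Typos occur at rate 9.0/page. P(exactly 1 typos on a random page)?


Poisson(λ=9.0): P(X=1) = e^(-λ)×λ^k/k!
= e^(-9.0) × 9.0^1 / 1!
≈ 0.0001234098041 × 9 / 1 ≈ 0.001111

P(X=1) ≈ 0.001111 ≈ 0.11%


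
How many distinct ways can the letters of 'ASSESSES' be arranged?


Letters: 8, freq: {'A': 1, 'S': 5, 'E': 2}
8!/(1!×5!×2!) = 40320/240 = 168

168


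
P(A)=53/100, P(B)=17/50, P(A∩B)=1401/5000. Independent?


P(A)×P(B) = 901/5000
P(A∩B) = 1401/5000
Not equal → NOT independent

No, not independent


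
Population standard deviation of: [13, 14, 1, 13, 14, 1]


Mean = 56/6 = 28/3
  (13-28/3)²=121/9
  (14-28/3)²=196/9
  (1-28/3)²=625/9
  (13-28/3)²=121/9
  (14-28/3)²=196/9
  (1-28/3)²=625/9
Σ(x-μ)² = 628/3
σ² = (628/3)/6 = 314/9

σ = √(314/9) ≈ 5.9067


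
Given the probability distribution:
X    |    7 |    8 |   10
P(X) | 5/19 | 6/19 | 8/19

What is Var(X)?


E[X] = 163/19
E[X²] = 1429/19
Var(X) = E[X²] - (E[X])² = 1429/19 - 26569/361 = 582/361

Var(X) = 582/361 ≈ 1.6122


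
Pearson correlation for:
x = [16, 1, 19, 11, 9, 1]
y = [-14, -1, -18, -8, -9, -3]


n=6, Σx=57, Σy=-53, Σxy=-739, Σx²=821, Σy²=675
r = (6×(-739) - 57×(-53))/√((6×821 - 57²)(6×675 - (-53)²))
= -1413/√(1677×1241) = -1413/√2081157 ≈ -1413/1442.6216 ≈ -0.9795

r ≈ -0.9795


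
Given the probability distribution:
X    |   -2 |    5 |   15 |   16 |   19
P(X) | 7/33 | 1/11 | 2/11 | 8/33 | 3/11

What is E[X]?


E[X] = Σ x·P(X=x)
= (-2)×(7/33) + (5)×(1/11) + (15)×(2/11) + (16)×(8/33) + (19)×(3/11)
= 130/11

E[X] = 130/11


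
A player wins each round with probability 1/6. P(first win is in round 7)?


Geometric: P(X=7) = (1-p)^(k-1)×p = (5/6)^6×1/6 = 15625/279936

P(X=7) = 15625/279936 ≈ 5.58%


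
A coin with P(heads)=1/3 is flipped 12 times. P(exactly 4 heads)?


Binomial: P(X=4) = C(12,4)×p^4×(1-p)^8
= 495 × 1/81 × 256/6561 = 14080/59049

P(X=4) = 14080/59049 ≈ 23.84%


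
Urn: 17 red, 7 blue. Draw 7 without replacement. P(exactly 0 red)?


Hypergeometric: C(17,0)×C(7,7)/C(24,7)
= 1×1/346104 = 1/346104

P(X=0) = 1/346104 ≈ 0.00%


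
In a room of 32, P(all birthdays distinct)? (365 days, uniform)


P(all different) = Π(365-i)/365 for i=0..31
= (365/365)×(364/365)×...×(334/365)
= 0.246652

P ≈ 0.2467 ≈ 24.67%


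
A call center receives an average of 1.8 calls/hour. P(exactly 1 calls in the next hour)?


Poisson(λ=1.8): P(X=1) = e^(-λ)×λ^k/k!
= e^(-1.8) × 1.8^1 / 1!
≈ 0.1652988882 × 1.8 / 1 ≈ 0.297538

P(X=1) ≈ 0.297538 ≈ 29.75%


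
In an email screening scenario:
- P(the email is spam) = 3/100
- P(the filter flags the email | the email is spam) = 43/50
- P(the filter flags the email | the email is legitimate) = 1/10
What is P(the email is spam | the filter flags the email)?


Using Bayes' theorem:
P(A|B) = P(B|A)·P(A) / P(B)

P(the filter flags the email) = 43/50 × 3/100 + 1/10 × 97/100
= 129/5000 + 97/1000 = 307/2500

P(the email is spam|the filter flags the email) = (129/5000) / (307/2500) = 129/614

P(the email is spam|the filter flags the email) = 129/614 ≈ 21.01%


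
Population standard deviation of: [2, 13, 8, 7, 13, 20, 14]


Mean = 77/7 = 11
  (2-11)²=81
  (13-11)²=4
  (8-11)²=9
  (7-11)²=16
  (13-11)²=4
  (20-11)²=81
  (14-11)²=9
Σ(x-μ)² = 204
σ² = 204/7

σ = √(204/7) ≈ 5.3984


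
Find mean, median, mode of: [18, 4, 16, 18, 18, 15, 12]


Sorted: [4, 12, 15, 16, 18, 18, 18]
Mean = 101/7
Median = 16
Freq: {18: 3, 4: 1, 16: 1, 15: 1, 12: 1}
Mode: [18]

Mean=101/7, Median=16, Mode=18


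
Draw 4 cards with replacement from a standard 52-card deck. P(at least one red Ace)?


P(not a red Ace) = 50/52 = 25/26
P(none in 4 draws) = (25/26)^4 = 390625/456976
P(≥1 red Ace) = 1 - 390625/456976 = 66351/456976

P = 66351/456976 ≈ 14.52%


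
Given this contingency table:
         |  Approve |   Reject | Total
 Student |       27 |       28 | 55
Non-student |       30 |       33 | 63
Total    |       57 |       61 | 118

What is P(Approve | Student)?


P(Approve | Student) = 27/(27+28) = 27/55

P(Approve|Student) = 27/55 ≈ 49.09%


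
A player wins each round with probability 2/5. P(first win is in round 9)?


Geometric: P(X=9) = (1-p)^(k-1)×p = (3/5)^8×2/5 = 13122/1953125

P(X=9) = 13122/1953125 ≈ 0.67%


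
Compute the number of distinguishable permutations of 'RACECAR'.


Letters: 7, freq: {'R': 2, 'A': 2, 'C': 2, 'E': 1}
7!/(2!×2!×2!×1!) = 5040/8 = 630

630


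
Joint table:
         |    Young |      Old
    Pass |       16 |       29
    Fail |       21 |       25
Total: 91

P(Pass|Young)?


P(Pass|Young) = 16/(16+21) = 16/37

P = 16/37 ≈ 43.24%


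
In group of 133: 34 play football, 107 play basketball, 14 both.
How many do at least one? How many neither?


|A∪B| = 34+107-14 = 127
Neither = 133-127 = 6

At least one: 127; Neither: 6


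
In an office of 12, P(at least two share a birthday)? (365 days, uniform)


P(all different) = Π(365-i)/365 for i=0..11
= 0.832975
P(match) = 1 - 0.832975 = 0.167025

P ≈ 0.1670 ≈ 16.70%


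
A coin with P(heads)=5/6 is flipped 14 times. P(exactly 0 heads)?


Binomial: P(X=0) = C(14,0)×p^0×(1-p)^14
= 1 × 1 × 1/78364164096 = 1/78364164096

P(X=0) = 1/78364164096 ≈ 0.00%


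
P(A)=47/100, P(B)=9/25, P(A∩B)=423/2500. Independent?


P(A)×P(B) = 423/2500
P(A∩B) = 423/2500
Equal ✓ → Independent

Yes, independent


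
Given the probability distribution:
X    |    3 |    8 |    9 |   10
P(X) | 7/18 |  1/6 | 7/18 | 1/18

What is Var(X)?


E[X] = 59/9
E[X²] = 461/9
Var(X) = E[X²] - (E[X])² = 461/9 - 3481/81 = 668/81

Var(X) = 668/81 ≈ 8.2469


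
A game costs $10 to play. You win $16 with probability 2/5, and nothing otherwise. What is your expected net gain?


E[gain] = (16-10)×2/5 + (-10)×3/5
= 12/5 - 6 = -18/5

Expected net gain = $-18/5 ≈ $-3.60


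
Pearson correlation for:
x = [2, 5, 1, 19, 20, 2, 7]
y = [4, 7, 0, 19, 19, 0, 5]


n=7, Σx=56, Σy=54, Σxy=819, Σx²=844, Σy²=812
r = (7×819 - 56×54)/√((7×844 - 56²)(7×812 - 54²))
= 2709/√(2772×2768) = 2709/√7672896 ≈ 2709/2769.9993 ≈ 0.9780

r ≈ 0.9780


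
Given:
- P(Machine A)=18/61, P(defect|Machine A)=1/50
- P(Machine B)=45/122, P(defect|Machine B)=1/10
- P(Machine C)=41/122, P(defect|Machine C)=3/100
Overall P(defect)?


P(B) = Σ P(B|Aᵢ)×P(Aᵢ)
  1/50×18/61 = 9/1525
  1/10×45/122 = 9/244
  3/100×41/122 = 123/12200
Sum = 129/2440

P(defect) = 129/2440 ≈ 5.29%


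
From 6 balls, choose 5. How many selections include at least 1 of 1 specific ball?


Complement: C(6,5) - C(5,5) = 6 - 1 = 5

5


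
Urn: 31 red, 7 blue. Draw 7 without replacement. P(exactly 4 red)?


Hypergeometric: C(31,4)×C(7,3)/C(38,7)
= 31465×35/12620256 = 1101275/12620256

P(X=4) = 1101275/12620256 ≈ 8.73%


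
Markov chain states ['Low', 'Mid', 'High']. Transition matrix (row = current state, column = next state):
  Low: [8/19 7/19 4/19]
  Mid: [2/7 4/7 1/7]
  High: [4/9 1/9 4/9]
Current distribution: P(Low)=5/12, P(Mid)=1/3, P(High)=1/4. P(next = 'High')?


P(next=High) = Σᵢ P(now=i)×P(i→High)
= 5/12×4/19 + 1/3×1/7 + 1/4×4/9
= 5/57 + 1/21 + 1/9 = 295/1197

P = 295/1197 ≈ 0.2464


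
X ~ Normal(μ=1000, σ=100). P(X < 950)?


z = (950-1000)/100 = -0.5
P(Z < -0.5) = 0.3085

P(X < 950) ≈ 0.3085


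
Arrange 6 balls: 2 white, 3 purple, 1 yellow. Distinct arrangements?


6!/(2!×3!×1!) = 60

60


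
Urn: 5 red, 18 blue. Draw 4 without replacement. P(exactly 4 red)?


Hypergeometric: C(5,4)×C(18,0)/C(23,4)
= 5×1/8855 = 1/1771

P(X=4) = 1/1771 ≈ 0.06%


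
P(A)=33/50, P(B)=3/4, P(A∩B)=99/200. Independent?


P(A)×P(B) = 99/200
P(A∩B) = 99/200
Equal ✓ → Independent

Yes, independent


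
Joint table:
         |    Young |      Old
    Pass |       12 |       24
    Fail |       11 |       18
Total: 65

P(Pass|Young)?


P(Pass|Young) = 12/(12+11) = 12/23

P = 12/23 ≈ 52.17%


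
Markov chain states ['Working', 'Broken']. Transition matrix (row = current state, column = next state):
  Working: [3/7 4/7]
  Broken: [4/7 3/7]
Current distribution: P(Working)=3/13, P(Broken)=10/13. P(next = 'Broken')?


P(next=Broken) = Σᵢ P(now=i)×P(i→Broken)
= 3/13×4/7 + 10/13×3/7
= 12/91 + 30/91 = 6/13

P = 6/13 ≈ 0.4615


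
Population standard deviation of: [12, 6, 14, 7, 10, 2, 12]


Mean = 63/7 = 9
  (12-9)²=9
  (6-9)²=9
  (14-9)²=25
  (7-9)²=4
  (10-9)²=1
  (2-9)²=49
  (12-9)²=9
Σ(x-μ)² = 106
σ² = 106/7

σ = √(106/7) ≈ 3.8914


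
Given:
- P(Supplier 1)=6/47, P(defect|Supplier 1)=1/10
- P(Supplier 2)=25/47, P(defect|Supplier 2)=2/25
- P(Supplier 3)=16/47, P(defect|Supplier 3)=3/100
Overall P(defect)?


P(B) = Σ P(B|Aᵢ)×P(Aᵢ)
  1/10×6/47 = 3/235
  2/25×25/47 = 2/47
  3/100×16/47 = 12/1175
Sum = 77/1175

P(defect) = 77/1175 ≈ 6.55%


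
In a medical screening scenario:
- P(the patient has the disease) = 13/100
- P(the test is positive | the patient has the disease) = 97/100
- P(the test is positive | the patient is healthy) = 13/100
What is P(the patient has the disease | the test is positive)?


Using Bayes' theorem:
P(A|B) = P(B|A)·P(A) / P(B)

P(the test is positive) = 97/100 × 13/100 + 13/100 × 87/100
= 1261/10000 + 1131/10000 = 299/1250

P(the patient has the disease|the test is positive) = (1261/10000) / (299/1250) = 97/184

P(the patient has the disease|the test is positive) = 97/184 ≈ 52.72%


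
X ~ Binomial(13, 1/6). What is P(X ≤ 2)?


P(X ≤ 2) = Σ P(X=i) for i=0..2
P(X=0) = 1220703125/13060694016
P(X=1) = 3173828125/13060694016
P(X=2) = 634765625/2176782336
Sum = 341796875/544195584

P(X ≤ 2) = 341796875/544195584 ≈ 62.81%


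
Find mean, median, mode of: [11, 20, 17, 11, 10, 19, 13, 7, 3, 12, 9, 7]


Sorted: [3, 7, 7, 9, 10, 11, 11, 12, 13, 17, 19, 20]
Mean = 139/12
Median = 11
Freq: {11: 2, 20: 1, 17: 1, 10: 1, 19: 1, 13: 1, 7: 2, 3: 1, 12: 1, 9: 1}
Mode: [7, 11]

Mean=139/12, Median=11, Mode=[7, 11]


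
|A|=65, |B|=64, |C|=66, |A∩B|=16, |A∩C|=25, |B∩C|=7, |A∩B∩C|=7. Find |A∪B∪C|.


|A∪B∪C| = 65+64+66-16-25-7+7 = 154

|A∪B∪C| = 154


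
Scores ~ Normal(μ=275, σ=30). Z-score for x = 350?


z = (x - μ)/σ = (350 - 275)/30 = 2.5

z = 2.5


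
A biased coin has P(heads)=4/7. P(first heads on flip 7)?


Geometric: P(X=7) = (1-p)^(k-1)×p = (3/7)^6×4/7 = 2916/823543

P(X=7) = 2916/823543 ≈ 0.35%


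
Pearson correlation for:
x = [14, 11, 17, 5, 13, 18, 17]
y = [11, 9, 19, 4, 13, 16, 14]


n=7, Σx=95, Σy=86, Σxy=1291, Σx²=1413, Σy²=1200
r = (7×1291 - 95×86)/√((7×1413 - 95²)(7×1200 - 86²))
= 867/√(866×1004) = 867/√869464 ≈ 867/932.4505 ≈ 0.9298

r ≈ 0.9298


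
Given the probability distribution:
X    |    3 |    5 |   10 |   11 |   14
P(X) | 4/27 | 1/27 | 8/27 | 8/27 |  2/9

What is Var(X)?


E[X] = 269/27
E[X²] = 3005/27
Var(X) = E[X²] - (E[X])² = 3005/27 - 72361/729 = 8774/729

Var(X) = 8774/729 ≈ 12.0357


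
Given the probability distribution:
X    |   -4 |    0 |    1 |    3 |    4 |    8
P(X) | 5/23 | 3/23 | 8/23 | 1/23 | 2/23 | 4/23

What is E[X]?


E[X] = Σ x·P(X=x)
= (-4)×(5/23) + (0)×(3/23) + (1)×(8/23) + (3)×(1/23) + (4)×(2/23) + (8)×(4/23)
= 31/23

E[X] = 31/23


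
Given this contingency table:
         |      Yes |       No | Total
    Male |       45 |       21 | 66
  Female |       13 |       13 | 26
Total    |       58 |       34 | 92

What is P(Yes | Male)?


P(Yes | Male) = 45/(45+21) = 45/66 = 15/22

P(Yes|Male) = 15/22 ≈ 68.18%


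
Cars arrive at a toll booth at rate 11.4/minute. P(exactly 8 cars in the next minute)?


Poisson(λ=11.4): P(X=8) = e^(-λ)×λ^k/k!
= e^(-11.4) × 11.4^8 / 8!
≈ 1.119548484e-05 × 285258642.207 / 40320 ≈ 0.079207

P(X=8) ≈ 0.079207 ≈ 7.92%


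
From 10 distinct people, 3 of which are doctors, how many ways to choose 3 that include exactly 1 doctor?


Choose 1 of the 3 doctors and 2 of the other 7 people:
C(3,1)×C(7,2) = 3×21 = 63

63


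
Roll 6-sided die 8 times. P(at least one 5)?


P(no 5)^8 = (5/6)^8 = 390625/1679616
P(≥1) = 1 - 390625/1679616 = 1288991/1679616

P = 1288991/1679616 ≈ 76.74%


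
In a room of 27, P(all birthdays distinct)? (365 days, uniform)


P(all different) = Π(365-i)/365 for i=0..26
= (365/365)×(364/365)×...×(339/365)
= 0.373141

P ≈ 0.3731 ≈ 37.31%


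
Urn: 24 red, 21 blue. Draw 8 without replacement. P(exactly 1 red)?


Hypergeometric: C(24,1)×C(21,7)/C(45,8)
= 24×116280/215553195 = 3264/252109

P(X=1) = 3264/252109 ≈ 1.29%


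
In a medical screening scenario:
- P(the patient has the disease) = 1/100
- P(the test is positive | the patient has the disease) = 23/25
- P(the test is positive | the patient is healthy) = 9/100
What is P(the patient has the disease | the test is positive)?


Using Bayes' theorem:
P(A|B) = P(B|A)·P(A) / P(B)

P(the test is positive) = 23/25 × 1/100 + 9/100 × 99/100
= 23/2500 + 891/10000 = 983/10000

P(the patient has the disease|the test is positive) = (23/2500) / (983/10000) = 92/983

P(the patient has the disease|the test is positive) = 92/983 ≈ 9.36%


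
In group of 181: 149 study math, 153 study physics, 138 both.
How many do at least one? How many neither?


|A∪B| = 149+153-138 = 164
Neither = 181-164 = 17

At least one: 164; Neither: 17


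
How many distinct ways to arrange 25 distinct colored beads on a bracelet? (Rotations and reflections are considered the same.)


Free circular arrangements: rotations and reflections both identified.
(n-1)!/2 = 24!/2 = 620448401733239439360000/2 = 310224200866619719680000

310224200866619719680000


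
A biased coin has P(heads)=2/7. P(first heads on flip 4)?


Geometric: P(X=4) = (1-p)^(k-1)×p = (5/7)^3×2/7 = 250/2401

P(X=4) = 250/2401 ≈ 10.41%


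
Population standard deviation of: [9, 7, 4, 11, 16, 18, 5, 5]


Mean = 75/8
  (9-75/8)²=9/64
  (7-75/8)²=361/64
  (4-75/8)²=1849/64
  (11-75/8)²=169/64
  (16-75/8)²=2809/64
  (18-75/8)²=4761/64
  (5-75/8)²=1225/64
  (5-75/8)²=1225/64
Σ(x-μ)² = 1551/8
σ² = (1551/8)/8 = 1551/64

σ = √(1551/64) ≈ 4.9228


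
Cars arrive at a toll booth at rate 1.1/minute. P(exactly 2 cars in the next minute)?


Poisson(λ=1.1): P(X=2) = e^(-λ)×λ^k/k!
= e^(-1.1) × 1.1^2 / 2!
≈ 0.3328710837 × 1.21 / 2 ≈ 0.201387

P(X=2) ≈ 0.201387 ≈ 20.14%


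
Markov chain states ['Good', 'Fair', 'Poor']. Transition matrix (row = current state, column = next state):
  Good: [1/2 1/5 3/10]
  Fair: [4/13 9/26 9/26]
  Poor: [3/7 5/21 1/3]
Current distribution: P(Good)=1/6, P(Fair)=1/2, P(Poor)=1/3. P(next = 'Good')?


P(next=Good) = Σᵢ P(now=i)×P(i→Good)
= 1/6×1/2 + 1/2×4/13 + 1/3×3/7
= 1/12 + 2/13 + 1/7 = 415/1092

P = 415/1092 ≈ 0.3800


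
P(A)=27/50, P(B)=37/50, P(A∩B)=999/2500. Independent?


P(A)×P(B) = 999/2500
P(A∩B) = 999/2500
Equal ✓ → Independent

Yes, independent


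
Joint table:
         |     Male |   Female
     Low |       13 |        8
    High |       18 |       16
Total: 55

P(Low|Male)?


P(Low|Male) = 13/(13+18) = 13/31

P = 13/31 ≈ 41.94%


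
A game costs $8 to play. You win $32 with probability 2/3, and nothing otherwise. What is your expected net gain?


E[gain] = (32-8)×2/3 + (-8)×1/3
= 16 - 8/3 = 40/3

Expected net gain = $40/3 ≈ $13.33


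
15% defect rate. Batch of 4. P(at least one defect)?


P(all good) = (17/20)^4 = 83521/160000
P(≥1 defect) = 76479/160000

P = 76479/160000 ≈ 47.80%


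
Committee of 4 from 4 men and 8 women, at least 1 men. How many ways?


Count by #men:
  1M,3W: C(4,1)×C(8,3)=224
  2M,2W: C(4,2)×C(8,2)=168
  3M,1W: C(4,3)×C(8,1)=32
  4M,0W: C(4,4)×C(8,0)=1
Total = 425

425


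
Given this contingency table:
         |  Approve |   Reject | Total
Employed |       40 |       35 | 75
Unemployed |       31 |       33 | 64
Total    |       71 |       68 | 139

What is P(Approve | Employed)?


P(Approve | Employed) = 40/(40+35) = 40/75 = 8/15

P(Approve|Employed) = 8/15 ≈ 53.33%


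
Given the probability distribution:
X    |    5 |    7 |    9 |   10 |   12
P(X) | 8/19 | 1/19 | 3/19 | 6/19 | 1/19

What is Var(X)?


E[X] = 146/19
E[X²] = 1236/19
Var(X) = E[X²] - (E[X])² = 1236/19 - 21316/361 = 2168/361

Var(X) = 2168/361 ≈ 6.0055


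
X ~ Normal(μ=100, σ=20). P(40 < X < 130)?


z₁=(40-100)/20=-3.0, z₂=(130-100)/20=1.5
P = Φ(1.5) - Φ(-3.0) = 0.933193 - 0.001350 = 0.931843 ≈ 0.9318

P(40 < X < 130) ≈ 0.9318


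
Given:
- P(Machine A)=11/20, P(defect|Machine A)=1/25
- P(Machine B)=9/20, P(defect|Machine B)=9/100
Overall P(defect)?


P(B) = Σ P(B|Aᵢ)×P(Aᵢ)
  1/25×11/20 = 11/500
  9/100×9/20 = 81/2000
Sum = 1/16

P(defect) = 1/16 ≈ 6.25%


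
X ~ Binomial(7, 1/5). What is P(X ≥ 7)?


P(X ≥ 7) = Σ P(X=i) for i=7..7
P(X=7) = 1/78125
Sum = 1/78125

P(X ≥ 7) = 1/78125 ≈ 0.00%


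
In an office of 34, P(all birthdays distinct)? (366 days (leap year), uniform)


P(all different) = Π(366-i)/366 for i=0..33
= (366/366)×(365/366)×...×(333/366)
= 0.205601

P ≈ 0.2056 ≈ 20.56%
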